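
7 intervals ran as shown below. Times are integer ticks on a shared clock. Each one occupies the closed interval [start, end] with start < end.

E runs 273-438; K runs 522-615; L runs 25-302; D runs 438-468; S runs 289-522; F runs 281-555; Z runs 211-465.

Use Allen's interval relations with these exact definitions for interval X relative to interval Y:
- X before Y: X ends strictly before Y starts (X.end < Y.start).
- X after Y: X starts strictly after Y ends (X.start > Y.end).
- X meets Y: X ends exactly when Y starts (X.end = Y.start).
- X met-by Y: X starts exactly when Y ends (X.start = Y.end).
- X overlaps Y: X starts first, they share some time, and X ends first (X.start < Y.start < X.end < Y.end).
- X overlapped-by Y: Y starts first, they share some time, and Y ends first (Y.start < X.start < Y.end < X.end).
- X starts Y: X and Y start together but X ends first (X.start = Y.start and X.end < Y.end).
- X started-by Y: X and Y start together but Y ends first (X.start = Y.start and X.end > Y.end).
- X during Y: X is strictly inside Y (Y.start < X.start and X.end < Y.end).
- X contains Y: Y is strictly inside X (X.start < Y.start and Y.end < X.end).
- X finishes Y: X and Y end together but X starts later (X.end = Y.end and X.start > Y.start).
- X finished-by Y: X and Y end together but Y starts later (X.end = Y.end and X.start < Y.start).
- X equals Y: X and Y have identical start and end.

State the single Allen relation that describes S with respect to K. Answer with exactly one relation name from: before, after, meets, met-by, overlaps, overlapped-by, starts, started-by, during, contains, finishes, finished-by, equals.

S = [289, 522]; K = [522, 615].
Compare endpoints: S.start < K.start, S.start < K.end, S.end = K.start, S.end < K.end.
That pattern is 'meets'.

meets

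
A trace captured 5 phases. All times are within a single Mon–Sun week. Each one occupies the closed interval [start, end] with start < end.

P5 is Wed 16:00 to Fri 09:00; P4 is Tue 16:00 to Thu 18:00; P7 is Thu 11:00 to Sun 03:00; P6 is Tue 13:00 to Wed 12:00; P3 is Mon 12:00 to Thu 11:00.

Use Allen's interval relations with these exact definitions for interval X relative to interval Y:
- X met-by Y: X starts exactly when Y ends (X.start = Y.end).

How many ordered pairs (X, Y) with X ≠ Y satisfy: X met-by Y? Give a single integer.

Checking all 20 ordered pairs for relation 'met-by'; matching pairs in alphabetical order:
(P7, P3): P7 met-by P3 ✓
Count: 1.

1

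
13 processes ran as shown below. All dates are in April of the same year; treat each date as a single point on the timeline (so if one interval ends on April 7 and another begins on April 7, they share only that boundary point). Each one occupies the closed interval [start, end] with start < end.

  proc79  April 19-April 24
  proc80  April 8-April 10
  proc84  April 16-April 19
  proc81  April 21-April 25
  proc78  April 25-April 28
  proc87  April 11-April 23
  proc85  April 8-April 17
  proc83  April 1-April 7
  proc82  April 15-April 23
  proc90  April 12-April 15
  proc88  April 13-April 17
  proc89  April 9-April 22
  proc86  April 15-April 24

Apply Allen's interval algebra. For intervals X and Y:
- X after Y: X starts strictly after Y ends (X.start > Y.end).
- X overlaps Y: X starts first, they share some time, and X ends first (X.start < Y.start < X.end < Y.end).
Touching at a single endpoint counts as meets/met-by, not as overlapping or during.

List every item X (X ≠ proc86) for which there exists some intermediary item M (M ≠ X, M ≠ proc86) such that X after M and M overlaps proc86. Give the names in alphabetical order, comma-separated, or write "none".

proc78, proc79, proc81

Target proc86 = [April 15, April 24].
Intermediaries M with M overlaps proc86: proc85, proc87, proc88, proc89.
Via proc85 — items with X after proc85: proc78, proc79, proc81.
Via proc87 — items with X after proc87: proc78.
Via proc88 — items with X after proc88: proc78, proc79, proc81.
Via proc89 — items with X after proc89: proc78.
Union: proc78, proc79, proc81.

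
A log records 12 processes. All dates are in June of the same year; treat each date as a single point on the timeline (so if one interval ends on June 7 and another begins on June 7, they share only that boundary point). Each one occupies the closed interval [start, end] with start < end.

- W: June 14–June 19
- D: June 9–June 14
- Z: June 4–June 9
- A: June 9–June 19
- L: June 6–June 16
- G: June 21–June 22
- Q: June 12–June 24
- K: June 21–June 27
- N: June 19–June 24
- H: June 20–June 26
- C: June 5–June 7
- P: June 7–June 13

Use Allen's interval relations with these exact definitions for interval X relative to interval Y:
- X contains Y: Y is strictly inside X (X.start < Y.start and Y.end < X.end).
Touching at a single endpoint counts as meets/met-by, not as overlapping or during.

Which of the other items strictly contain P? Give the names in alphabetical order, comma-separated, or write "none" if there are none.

L

Target P = [June 7, June 13].
A [June 9, June 19] → overlapped-by → no.
C [June 5, June 7] → meets → no.
D [June 9, June 14] → overlapped-by → no.
G [June 21, June 22] → after → no.
H [June 20, June 26] → after → no.
K [June 21, June 27] → after → no.
L [June 6, June 16] → contains → yes.
N [June 19, June 24] → after → no.
Q [June 12, June 24] → overlapped-by → no.
W [June 14, June 19] → after → no.
Z [June 4, June 9] → overlaps → no.
Result: L.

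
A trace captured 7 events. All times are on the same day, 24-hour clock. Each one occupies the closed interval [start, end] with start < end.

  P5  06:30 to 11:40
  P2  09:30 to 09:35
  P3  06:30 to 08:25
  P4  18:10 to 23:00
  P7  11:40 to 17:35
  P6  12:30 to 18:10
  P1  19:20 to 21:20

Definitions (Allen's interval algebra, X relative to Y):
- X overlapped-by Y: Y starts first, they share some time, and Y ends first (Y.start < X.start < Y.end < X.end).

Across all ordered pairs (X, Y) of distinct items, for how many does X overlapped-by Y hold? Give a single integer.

Checking all 42 ordered pairs for relation 'overlapped-by'; matching pairs in alphabetical order:
(P6, P7): P6 overlapped-by P7 ✓
Count: 1.

1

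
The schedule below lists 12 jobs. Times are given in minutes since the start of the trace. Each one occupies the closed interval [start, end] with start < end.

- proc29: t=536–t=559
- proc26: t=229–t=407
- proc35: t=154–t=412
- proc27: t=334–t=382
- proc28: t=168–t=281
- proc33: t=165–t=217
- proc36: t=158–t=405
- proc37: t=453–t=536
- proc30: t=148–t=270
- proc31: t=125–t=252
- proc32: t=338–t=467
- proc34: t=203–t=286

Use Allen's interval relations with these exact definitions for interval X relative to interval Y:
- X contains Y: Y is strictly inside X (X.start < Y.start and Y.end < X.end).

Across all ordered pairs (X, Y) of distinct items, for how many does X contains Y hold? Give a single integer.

Checking all 132 ordered pairs for relation 'contains'; matching pairs in alphabetical order:
(proc26, proc27): proc26 contains proc27 ✓
(proc30, proc33): proc30 contains proc33 ✓
(proc31, proc33): proc31 contains proc33 ✓
(proc35, proc26): proc35 contains proc26 ✓
(proc35, proc27): proc35 contains proc27 ✓
(proc35, proc28): proc35 contains proc28 ✓
(proc35, proc33): proc35 contains proc33 ✓
(proc35, proc34): proc35 contains proc34 ✓
(proc35, proc36): proc35 contains proc36 ✓
(proc36, proc27): proc36 contains proc27 ✓
(proc36, proc28): proc36 contains proc28 ✓
(proc36, proc33): proc36 contains proc33 ✓
(proc36, proc34): proc36 contains proc34 ✓
Count: 13.

13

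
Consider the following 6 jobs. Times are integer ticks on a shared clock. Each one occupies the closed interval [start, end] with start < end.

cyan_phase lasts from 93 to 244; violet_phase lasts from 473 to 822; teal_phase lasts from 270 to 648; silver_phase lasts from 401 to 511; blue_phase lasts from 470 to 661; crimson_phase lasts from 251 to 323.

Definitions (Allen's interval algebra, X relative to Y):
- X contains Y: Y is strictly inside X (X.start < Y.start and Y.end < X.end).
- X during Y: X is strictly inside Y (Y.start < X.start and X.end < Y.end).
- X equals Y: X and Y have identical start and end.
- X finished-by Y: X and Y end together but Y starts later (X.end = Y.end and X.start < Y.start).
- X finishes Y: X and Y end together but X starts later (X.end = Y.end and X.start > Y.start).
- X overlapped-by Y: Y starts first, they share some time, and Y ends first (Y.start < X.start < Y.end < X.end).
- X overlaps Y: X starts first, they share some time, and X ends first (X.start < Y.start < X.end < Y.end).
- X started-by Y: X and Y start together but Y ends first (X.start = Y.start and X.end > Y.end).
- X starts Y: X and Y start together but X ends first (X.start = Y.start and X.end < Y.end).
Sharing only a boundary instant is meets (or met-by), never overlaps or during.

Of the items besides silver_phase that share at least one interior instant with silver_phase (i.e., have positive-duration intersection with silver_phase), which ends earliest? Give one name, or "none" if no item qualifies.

Target silver_phase = [401, 511].
blue_phase [470, 661] → overlapped-by → candidate.
crimson_phase [251, 323] → before → excluded.
cyan_phase [93, 244] → before → excluded.
teal_phase [270, 648] → contains → candidate.
violet_phase [473, 822] → overlapped-by → candidate.
Among candidates, earliest end is 648 → teal_phase.

teal_phase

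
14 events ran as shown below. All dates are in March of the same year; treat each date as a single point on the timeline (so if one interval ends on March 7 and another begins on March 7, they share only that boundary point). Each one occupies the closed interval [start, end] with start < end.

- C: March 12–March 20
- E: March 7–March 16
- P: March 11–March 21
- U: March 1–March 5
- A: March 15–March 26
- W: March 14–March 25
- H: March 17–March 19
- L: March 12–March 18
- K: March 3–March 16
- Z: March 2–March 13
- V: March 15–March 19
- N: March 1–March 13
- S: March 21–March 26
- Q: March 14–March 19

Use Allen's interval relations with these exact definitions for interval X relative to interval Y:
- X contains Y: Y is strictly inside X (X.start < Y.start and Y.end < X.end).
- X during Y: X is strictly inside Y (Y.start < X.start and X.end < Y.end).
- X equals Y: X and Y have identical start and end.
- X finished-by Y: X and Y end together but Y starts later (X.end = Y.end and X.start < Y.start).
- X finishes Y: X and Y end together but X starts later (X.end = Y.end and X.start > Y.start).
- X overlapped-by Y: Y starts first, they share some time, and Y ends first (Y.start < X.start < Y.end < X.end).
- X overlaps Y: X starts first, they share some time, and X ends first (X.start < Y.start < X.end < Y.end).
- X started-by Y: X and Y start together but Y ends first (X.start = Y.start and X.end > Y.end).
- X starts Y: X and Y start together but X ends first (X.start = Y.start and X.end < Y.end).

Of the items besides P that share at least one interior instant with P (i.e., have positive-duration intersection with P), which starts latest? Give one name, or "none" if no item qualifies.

Target P = [March 11, March 21].
A [March 15, March 26] → overlapped-by → candidate.
C [March 12, March 20] → during → candidate.
E [March 7, March 16] → overlaps → candidate.
H [March 17, March 19] → during → candidate.
K [March 3, March 16] → overlaps → candidate.
L [March 12, March 18] → during → candidate.
N [March 1, March 13] → overlaps → candidate.
Q [March 14, March 19] → during → candidate.
S [March 21, March 26] → met-by → excluded.
U [March 1, March 5] → before → excluded.
V [March 15, March 19] → during → candidate.
W [March 14, March 25] → overlapped-by → candidate.
Z [March 2, March 13] → overlaps → candidate.
Among candidates, latest start is March 17 → H.

H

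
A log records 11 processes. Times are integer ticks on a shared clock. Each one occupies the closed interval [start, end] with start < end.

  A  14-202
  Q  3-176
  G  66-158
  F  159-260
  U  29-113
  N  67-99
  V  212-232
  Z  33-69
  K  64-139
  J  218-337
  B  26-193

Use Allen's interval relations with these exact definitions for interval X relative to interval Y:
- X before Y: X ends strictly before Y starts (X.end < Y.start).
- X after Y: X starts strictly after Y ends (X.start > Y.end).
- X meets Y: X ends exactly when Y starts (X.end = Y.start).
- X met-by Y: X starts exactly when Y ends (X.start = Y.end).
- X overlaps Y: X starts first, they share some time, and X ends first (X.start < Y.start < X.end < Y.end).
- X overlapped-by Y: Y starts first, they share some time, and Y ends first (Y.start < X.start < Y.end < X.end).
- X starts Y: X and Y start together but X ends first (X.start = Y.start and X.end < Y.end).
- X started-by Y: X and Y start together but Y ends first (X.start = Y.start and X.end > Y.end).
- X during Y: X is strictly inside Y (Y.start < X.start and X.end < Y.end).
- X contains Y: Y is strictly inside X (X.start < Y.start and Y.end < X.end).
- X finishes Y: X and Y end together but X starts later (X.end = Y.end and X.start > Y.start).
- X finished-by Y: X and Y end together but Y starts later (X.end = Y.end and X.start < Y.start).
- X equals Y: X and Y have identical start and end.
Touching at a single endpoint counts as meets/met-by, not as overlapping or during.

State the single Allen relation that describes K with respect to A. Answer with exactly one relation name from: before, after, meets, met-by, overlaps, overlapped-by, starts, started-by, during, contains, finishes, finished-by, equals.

K = [64, 139]; A = [14, 202].
Compare endpoints: K.start > A.start, K.start < A.end, K.end > A.start, K.end < A.end.
That pattern is 'during'.

during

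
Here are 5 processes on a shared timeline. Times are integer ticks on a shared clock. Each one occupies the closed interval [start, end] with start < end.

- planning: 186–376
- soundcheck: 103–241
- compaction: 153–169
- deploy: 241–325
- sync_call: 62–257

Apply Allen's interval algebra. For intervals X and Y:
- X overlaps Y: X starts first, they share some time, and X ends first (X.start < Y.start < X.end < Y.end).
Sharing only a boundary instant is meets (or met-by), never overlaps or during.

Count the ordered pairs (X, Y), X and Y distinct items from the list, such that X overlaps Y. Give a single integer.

3

Checking all 20 ordered pairs for relation 'overlaps'; matching pairs in alphabetical order:
(soundcheck, planning): soundcheck overlaps planning ✓
(sync_call, deploy): sync_call overlaps deploy ✓
(sync_call, planning): sync_call overlaps planning ✓
Count: 3.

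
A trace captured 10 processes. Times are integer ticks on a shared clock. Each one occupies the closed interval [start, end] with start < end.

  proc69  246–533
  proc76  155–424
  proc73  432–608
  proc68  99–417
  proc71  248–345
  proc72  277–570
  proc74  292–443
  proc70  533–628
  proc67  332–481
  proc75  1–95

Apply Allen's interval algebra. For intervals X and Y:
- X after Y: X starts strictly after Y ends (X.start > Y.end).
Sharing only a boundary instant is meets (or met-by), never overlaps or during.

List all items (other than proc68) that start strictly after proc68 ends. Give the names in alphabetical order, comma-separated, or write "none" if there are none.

Target proc68 = [99, 417].
proc67 [332, 481] → overlapped-by → no.
proc69 [246, 533] → overlapped-by → no.
proc70 [533, 628] → after → yes.
proc71 [248, 345] → during → no.
proc72 [277, 570] → overlapped-by → no.
proc73 [432, 608] → after → yes.
proc74 [292, 443] → overlapped-by → no.
proc75 [1, 95] → before → no.
proc76 [155, 424] → overlapped-by → no.
Result: proc70, proc73.

proc70, proc73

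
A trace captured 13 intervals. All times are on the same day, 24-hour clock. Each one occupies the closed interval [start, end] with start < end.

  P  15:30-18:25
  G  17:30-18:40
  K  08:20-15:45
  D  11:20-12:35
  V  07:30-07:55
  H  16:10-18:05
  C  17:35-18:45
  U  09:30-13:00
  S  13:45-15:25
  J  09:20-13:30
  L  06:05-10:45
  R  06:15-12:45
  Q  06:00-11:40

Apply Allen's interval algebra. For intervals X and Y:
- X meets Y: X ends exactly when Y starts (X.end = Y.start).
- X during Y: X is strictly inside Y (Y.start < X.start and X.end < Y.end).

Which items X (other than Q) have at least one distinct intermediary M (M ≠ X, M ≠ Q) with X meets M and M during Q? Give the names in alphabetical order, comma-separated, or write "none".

Target Q = [06:00, 11:40].
Intermediaries M with M during Q: L, V.
Via L — items with X meets L: none.
Via V — items with X meets V: none.
Union: none.

none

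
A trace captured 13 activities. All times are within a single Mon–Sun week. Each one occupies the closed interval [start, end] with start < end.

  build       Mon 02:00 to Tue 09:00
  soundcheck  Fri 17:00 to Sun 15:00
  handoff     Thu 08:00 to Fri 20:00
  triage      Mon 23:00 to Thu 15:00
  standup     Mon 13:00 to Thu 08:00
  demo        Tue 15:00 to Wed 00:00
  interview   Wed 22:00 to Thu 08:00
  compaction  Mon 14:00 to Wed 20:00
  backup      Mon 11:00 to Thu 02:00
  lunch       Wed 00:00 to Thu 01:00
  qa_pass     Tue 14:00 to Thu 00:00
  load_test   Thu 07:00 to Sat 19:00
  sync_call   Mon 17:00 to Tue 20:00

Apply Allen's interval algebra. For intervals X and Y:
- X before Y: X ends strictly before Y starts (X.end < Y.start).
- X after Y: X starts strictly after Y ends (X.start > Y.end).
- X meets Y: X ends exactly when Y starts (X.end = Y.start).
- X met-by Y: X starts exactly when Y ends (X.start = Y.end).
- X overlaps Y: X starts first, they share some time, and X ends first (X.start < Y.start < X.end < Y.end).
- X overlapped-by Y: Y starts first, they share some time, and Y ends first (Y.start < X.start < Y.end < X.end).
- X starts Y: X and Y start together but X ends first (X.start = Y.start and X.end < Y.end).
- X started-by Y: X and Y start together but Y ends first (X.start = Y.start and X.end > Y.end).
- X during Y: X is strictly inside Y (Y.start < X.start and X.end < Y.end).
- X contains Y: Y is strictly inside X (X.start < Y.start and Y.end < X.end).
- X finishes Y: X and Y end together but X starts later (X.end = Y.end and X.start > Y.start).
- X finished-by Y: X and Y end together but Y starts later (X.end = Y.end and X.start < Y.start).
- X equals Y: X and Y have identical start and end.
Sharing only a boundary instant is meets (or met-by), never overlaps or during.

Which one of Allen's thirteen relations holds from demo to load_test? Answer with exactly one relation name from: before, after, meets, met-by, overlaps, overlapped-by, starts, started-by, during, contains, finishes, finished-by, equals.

demo = [Tue 15:00, Wed 00:00]; load_test = [Thu 07:00, Sat 19:00].
Compare endpoints: demo.start < load_test.start, demo.start < load_test.end, demo.end < load_test.start, demo.end < load_test.end.
That pattern is 'before'.

before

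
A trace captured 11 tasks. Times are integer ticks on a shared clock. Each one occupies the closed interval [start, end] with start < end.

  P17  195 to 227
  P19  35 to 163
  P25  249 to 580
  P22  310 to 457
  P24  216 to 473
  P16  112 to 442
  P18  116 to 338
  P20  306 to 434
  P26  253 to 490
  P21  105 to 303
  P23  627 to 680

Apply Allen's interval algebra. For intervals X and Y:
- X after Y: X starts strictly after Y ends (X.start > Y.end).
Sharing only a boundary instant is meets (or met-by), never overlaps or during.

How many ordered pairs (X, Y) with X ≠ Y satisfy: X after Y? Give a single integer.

22

Checking all 110 ordered pairs for relation 'after'; matching pairs in alphabetical order:
(P17, P19): P17 after P19 ✓
(P20, P17): P20 after P17 ✓
(P20, P19): P20 after P19 ✓
(P20, P21): P20 after P21 ✓
(P22, P17): P22 after P17 ✓
(P22, P19): P22 after P19 ✓
(P22, P21): P22 after P21 ✓
(P23, P16): P23 after P16 ✓
(P23, P17): P23 after P17 ✓
(P23, P18): P23 after P18 ✓
(P23, P19): P23 after P19 ✓
(P23, P20): P23 after P20 ✓
(P23, P21): P23 after P21 ✓
(P23, P22): P23 after P22 ✓
(P23, P24): P23 after P24 ✓
(P23, P25): P23 after P25 ✓
(P23, P26): P23 after P26 ✓
(P24, P19): P24 after P19 ✓
(P25, P17): P25 after P17 ✓
(P25, P19): P25 after P19 ✓
(P26, P17): P26 after P17 ✓
(P26, P19): P26 after P19 ✓
Count: 22.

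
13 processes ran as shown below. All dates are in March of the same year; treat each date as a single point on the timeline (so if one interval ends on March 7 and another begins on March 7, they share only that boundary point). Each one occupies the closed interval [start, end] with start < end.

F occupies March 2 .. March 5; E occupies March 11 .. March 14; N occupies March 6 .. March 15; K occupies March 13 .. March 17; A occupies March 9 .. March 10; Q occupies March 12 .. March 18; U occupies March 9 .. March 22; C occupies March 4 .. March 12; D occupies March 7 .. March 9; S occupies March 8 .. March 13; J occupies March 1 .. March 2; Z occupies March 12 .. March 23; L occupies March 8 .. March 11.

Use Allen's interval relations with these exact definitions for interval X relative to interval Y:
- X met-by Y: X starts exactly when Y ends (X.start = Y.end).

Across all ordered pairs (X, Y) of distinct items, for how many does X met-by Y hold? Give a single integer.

Checking all 156 ordered pairs for relation 'met-by'; matching pairs in alphabetical order:
(A, D): A met-by D ✓
(E, L): E met-by L ✓
(F, J): F met-by J ✓
(K, S): K met-by S ✓
(Q, C): Q met-by C ✓
(U, D): U met-by D ✓
(Z, C): Z met-by C ✓
Count: 7.

7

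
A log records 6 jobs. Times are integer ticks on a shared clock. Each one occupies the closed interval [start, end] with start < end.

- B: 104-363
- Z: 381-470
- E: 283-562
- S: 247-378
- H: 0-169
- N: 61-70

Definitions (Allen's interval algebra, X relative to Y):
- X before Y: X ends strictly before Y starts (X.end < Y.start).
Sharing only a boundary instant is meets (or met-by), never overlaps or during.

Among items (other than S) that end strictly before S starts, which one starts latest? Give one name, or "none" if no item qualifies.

Target S = [247, 378].
B [104, 363] → overlaps → excluded.
E [283, 562] → overlapped-by → excluded.
H [0, 169] → before → candidate.
N [61, 70] → before → candidate.
Z [381, 470] → after → excluded.
Among candidates, latest start is 61 → N.

N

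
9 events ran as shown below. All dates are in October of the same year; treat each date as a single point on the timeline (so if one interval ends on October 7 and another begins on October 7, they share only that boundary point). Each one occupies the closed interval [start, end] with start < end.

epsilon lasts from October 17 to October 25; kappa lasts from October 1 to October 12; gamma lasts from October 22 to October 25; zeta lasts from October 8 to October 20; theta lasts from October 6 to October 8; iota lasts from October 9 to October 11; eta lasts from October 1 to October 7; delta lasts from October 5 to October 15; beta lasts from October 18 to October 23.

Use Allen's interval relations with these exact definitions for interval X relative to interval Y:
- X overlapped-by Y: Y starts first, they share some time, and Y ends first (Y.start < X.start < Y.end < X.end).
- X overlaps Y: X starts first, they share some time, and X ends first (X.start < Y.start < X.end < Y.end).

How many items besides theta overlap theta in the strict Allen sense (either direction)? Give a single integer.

1

Target theta = [October 6, October 8].
beta [October 18, October 23] → after → no.
delta [October 5, October 15] → contains → no.
epsilon [October 17, October 25] → after → no.
eta [October 1, October 7] → overlaps → counts.
gamma [October 22, October 25] → after → no.
iota [October 9, October 11] → after → no.
kappa [October 1, October 12] → contains → no.
zeta [October 8, October 20] → met-by → no.
Total: 1.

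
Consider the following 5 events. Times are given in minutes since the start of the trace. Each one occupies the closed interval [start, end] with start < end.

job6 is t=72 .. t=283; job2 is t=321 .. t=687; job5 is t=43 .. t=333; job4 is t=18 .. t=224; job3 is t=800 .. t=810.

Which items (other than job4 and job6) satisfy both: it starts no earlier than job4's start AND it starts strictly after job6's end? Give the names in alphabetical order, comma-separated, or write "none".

job2, job3

Conditions: its start is no earlier than job4's start (X.start >= t=18) AND its start is strictly after job6's end (X.start > t=283).
job2: start t=321 >= t=18? ✓; start t=321 > t=283? ✓ → yes.
job3: start t=800 >= t=18? ✓; start t=800 > t=283? ✓ → yes.
job5: start t=43 >= t=18? ✓; start t=43 > t=283? ✗ → no.
Result: job2, job3.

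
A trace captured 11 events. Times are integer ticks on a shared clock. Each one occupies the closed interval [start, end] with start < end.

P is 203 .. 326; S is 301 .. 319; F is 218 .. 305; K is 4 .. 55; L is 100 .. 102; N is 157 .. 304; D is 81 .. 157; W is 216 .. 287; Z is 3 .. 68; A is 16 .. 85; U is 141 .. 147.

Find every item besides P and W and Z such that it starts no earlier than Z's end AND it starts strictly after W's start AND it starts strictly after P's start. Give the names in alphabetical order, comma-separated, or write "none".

F, S

Conditions: its start is no earlier than Z's end (X.start >= 68) AND its start is strictly after W's start (X.start > 216) AND its start is strictly after P's start (X.start > 203).
A: start 16 >= 68? ✗; start 16 > 216? ✗; start 16 > 203? ✗ → no.
D: start 81 >= 68? ✓; start 81 > 216? ✗; start 81 > 203? ✗ → no.
F: start 218 >= 68? ✓; start 218 > 216? ✓; start 218 > 203? ✓ → yes.
K: start 4 >= 68? ✗; start 4 > 216? ✗; start 4 > 203? ✗ → no.
L: start 100 >= 68? ✓; start 100 > 216? ✗; start 100 > 203? ✗ → no.
N: start 157 >= 68? ✓; start 157 > 216? ✗; start 157 > 203? ✗ → no.
S: start 301 >= 68? ✓; start 301 > 216? ✓; start 301 > 203? ✓ → yes.
U: start 141 >= 68? ✓; start 141 > 216? ✗; start 141 > 203? ✗ → no.
Result: F, S.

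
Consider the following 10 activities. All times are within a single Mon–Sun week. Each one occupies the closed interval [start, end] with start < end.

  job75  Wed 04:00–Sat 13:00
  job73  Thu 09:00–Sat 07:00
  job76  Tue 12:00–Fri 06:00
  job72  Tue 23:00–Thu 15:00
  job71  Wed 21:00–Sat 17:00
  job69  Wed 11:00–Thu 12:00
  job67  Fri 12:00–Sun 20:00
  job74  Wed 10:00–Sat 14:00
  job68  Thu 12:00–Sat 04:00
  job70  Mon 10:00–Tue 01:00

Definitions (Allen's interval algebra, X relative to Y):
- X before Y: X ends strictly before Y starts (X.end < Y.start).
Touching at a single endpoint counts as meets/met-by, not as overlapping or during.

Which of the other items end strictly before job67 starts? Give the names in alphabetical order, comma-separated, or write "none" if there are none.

Target job67 = [Fri 12:00, Sun 20:00].
job68 [Thu 12:00, Sat 04:00] → overlaps → no.
job69 [Wed 11:00, Thu 12:00] → before → yes.
job70 [Mon 10:00, Tue 01:00] → before → yes.
job71 [Wed 21:00, Sat 17:00] → overlaps → no.
job72 [Tue 23:00, Thu 15:00] → before → yes.
job73 [Thu 09:00, Sat 07:00] → overlaps → no.
job74 [Wed 10:00, Sat 14:00] → overlaps → no.
job75 [Wed 04:00, Sat 13:00] → overlaps → no.
job76 [Tue 12:00, Fri 06:00] → before → yes.
Result: job69, job70, job72, job76.

job69, job70, job72, job76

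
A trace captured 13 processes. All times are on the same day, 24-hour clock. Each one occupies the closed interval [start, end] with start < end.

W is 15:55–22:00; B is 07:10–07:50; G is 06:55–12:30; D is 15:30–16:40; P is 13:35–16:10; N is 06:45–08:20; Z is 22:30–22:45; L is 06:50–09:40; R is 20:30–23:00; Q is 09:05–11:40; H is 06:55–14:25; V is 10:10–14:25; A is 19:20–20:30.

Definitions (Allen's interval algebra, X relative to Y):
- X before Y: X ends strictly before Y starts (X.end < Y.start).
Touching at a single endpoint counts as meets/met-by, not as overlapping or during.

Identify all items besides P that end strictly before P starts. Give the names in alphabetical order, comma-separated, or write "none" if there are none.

Target P = [13:35, 16:10].
A [19:20, 20:30] → after → no.
B [07:10, 07:50] → before → yes.
D [15:30, 16:40] → overlapped-by → no.
G [06:55, 12:30] → before → yes.
H [06:55, 14:25] → overlaps → no.
L [06:50, 09:40] → before → yes.
N [06:45, 08:20] → before → yes.
Q [09:05, 11:40] → before → yes.
R [20:30, 23:00] → after → no.
V [10:10, 14:25] → overlaps → no.
W [15:55, 22:00] → overlapped-by → no.
Z [22:30, 22:45] → after → no.
Result: B, G, L, N, Q.

B, G, L, N, Q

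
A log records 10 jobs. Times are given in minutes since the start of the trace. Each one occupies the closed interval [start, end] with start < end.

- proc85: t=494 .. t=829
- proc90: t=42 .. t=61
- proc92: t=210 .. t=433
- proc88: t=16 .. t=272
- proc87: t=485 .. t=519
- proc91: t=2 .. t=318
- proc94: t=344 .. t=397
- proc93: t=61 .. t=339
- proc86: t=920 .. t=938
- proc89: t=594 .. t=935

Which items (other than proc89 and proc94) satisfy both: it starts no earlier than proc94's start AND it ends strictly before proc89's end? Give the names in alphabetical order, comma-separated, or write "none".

proc85, proc87

Conditions: its start is no earlier than proc94's start (X.start >= t=344) AND its end is strictly before proc89's end (X.end < t=935).
proc85: start t=494 >= t=344? ✓; end t=829 < t=935? ✓ → yes.
proc86: start t=920 >= t=344? ✓; end t=938 < t=935? ✗ → no.
proc87: start t=485 >= t=344? ✓; end t=519 < t=935? ✓ → yes.
proc88: start t=16 >= t=344? ✗; end t=272 < t=935? ✓ → no.
proc90: start t=42 >= t=344? ✗; end t=61 < t=935? ✓ → no.
proc91: start t=2 >= t=344? ✗; end t=318 < t=935? ✓ → no.
proc92: start t=210 >= t=344? ✗; end t=433 < t=935? ✓ → no.
proc93: start t=61 >= t=344? ✗; end t=339 < t=935? ✓ → no.
Result: proc85, proc87.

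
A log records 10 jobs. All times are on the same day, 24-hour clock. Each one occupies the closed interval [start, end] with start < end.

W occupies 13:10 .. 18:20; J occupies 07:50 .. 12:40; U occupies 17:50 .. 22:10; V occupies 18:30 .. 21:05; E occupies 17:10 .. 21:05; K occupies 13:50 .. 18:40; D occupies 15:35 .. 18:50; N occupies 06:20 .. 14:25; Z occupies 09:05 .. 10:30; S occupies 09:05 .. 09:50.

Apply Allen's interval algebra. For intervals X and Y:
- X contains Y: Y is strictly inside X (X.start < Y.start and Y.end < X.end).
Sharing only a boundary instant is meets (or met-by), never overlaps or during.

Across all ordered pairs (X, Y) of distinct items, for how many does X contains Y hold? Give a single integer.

6

Checking all 90 ordered pairs for relation 'contains'; matching pairs in alphabetical order:
(J, S): J contains S ✓
(J, Z): J contains Z ✓
(N, J): N contains J ✓
(N, S): N contains S ✓
(N, Z): N contains Z ✓
(U, V): U contains V ✓
Count: 6.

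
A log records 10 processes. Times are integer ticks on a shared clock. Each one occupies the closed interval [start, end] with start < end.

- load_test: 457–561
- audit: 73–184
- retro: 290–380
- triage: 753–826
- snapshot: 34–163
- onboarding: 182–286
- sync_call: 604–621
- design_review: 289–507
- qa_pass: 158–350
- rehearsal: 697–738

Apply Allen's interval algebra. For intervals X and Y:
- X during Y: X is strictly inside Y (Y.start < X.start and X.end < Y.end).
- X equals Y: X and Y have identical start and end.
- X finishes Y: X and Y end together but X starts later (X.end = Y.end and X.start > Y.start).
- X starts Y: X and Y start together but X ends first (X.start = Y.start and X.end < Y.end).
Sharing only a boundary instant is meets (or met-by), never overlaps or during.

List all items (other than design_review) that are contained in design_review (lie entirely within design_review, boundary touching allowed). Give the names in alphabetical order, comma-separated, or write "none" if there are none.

Target design_review = [289, 507].
audit [73, 184] → before → no.
load_test [457, 561] → overlapped-by → no.
onboarding [182, 286] → before → no.
qa_pass [158, 350] → overlaps → no.
rehearsal [697, 738] → after → no.
retro [290, 380] → during → yes.
snapshot [34, 163] → before → no.
sync_call [604, 621] → after → no.
triage [753, 826] → after → no.
Result: retro.

retro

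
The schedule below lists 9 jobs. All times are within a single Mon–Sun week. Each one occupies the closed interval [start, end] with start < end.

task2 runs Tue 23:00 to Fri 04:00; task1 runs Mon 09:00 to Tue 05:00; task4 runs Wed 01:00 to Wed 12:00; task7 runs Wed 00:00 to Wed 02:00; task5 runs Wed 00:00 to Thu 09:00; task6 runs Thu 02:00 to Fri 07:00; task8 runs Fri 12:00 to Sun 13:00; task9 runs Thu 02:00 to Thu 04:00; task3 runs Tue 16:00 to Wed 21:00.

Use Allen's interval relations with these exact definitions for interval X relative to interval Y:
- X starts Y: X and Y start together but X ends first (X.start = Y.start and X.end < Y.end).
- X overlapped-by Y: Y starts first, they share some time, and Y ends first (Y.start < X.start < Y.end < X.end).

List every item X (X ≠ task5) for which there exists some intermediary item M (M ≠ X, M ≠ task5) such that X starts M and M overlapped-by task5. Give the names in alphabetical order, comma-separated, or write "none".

task9

Target task5 = [Wed 00:00, Thu 09:00].
Intermediaries M with M overlapped-by task5: task6.
Via task6 — items with X starts task6: task9.
Union: task9.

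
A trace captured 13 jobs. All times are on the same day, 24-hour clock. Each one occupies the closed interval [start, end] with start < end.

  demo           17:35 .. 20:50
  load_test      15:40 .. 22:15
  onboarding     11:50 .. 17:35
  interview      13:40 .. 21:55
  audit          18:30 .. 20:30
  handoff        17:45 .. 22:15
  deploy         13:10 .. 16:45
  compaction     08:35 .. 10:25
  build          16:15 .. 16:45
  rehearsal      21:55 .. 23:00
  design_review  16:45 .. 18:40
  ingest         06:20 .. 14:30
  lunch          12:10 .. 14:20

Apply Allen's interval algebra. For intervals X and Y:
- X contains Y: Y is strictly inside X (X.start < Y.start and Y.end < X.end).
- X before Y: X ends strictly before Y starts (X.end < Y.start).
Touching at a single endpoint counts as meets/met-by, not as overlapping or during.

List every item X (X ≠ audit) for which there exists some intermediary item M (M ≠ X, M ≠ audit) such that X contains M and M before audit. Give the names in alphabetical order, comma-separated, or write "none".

Target audit = [18:30, 20:30].
Intermediaries M with M before audit: build, compaction, deploy, ingest, lunch, onboarding.
Via build — items with X contains build: interview, load_test, onboarding.
Via compaction — items with X contains compaction: ingest.
Via deploy — items with X contains deploy: onboarding.
Via ingest — items with X contains ingest: none.
Via lunch — items with X contains lunch: ingest, onboarding.
Via onboarding — items with X contains onboarding: none.
Union: ingest, interview, load_test, onboarding.

ingest, interview, load_test, onboarding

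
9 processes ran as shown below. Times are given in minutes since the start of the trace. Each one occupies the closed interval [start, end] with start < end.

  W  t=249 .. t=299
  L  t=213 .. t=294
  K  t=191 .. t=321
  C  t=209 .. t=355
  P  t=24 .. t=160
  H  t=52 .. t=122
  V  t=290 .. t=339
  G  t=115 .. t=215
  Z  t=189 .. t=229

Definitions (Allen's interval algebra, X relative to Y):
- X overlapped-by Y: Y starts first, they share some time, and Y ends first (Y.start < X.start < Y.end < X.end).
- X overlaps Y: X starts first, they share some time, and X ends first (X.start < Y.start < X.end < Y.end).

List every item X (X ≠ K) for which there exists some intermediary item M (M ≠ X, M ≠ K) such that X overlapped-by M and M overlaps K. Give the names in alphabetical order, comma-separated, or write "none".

Target K = [t=191, t=321].
Intermediaries M with M overlaps K: G, Z.
Via G — items with X overlapped-by G: C, L, Z.
Via Z — items with X overlapped-by Z: C, L.
Union: C, L, Z.

C, L, Z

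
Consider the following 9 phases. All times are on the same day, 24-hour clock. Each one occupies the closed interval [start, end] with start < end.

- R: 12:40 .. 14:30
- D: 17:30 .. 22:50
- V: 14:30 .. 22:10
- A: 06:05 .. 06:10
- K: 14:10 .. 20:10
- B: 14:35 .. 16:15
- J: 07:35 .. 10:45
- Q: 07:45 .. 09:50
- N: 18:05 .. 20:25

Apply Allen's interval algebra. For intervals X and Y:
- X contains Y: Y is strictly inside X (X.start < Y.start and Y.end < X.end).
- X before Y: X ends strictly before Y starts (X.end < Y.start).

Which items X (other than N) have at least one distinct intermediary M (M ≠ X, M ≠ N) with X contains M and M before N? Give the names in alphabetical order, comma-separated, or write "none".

Target N = [18:05, 20:25].
Intermediaries M with M before N: A, B, J, Q, R.
Via A — items with X contains A: none.
Via B — items with X contains B: K, V.
Via J — items with X contains J: none.
Via Q — items with X contains Q: J.
Via R — items with X contains R: none.
Union: J, K, V.

J, K, V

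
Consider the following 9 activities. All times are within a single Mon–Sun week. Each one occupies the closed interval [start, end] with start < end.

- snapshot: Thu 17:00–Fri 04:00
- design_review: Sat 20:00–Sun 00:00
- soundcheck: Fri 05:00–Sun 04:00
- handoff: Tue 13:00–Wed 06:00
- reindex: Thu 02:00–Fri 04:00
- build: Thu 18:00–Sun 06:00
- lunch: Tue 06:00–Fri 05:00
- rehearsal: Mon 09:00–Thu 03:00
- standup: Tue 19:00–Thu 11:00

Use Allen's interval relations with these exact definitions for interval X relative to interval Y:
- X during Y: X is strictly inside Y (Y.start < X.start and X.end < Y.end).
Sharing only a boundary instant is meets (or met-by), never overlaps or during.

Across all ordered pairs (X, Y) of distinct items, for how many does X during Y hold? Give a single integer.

Checking all 72 ordered pairs for relation 'during'; matching pairs in alphabetical order:
(design_review, build): design_review during build ✓
(design_review, soundcheck): design_review during soundcheck ✓
(handoff, lunch): handoff during lunch ✓
(handoff, rehearsal): handoff during rehearsal ✓
(reindex, lunch): reindex during lunch ✓
(snapshot, lunch): snapshot during lunch ✓
(soundcheck, build): soundcheck during build ✓
(standup, lunch): standup during lunch ✓
Count: 8.

8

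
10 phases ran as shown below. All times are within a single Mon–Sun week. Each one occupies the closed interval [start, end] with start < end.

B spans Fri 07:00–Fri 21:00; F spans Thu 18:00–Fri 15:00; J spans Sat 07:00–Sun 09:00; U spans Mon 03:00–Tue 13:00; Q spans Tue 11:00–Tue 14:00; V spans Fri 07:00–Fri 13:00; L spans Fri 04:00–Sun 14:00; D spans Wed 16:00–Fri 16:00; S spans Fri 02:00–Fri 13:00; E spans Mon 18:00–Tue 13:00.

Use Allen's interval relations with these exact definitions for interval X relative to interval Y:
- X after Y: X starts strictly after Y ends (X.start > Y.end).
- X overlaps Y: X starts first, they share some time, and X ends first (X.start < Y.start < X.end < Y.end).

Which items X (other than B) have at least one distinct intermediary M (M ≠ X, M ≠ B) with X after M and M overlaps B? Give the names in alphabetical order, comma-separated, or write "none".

Target B = [Fri 07:00, Fri 21:00].
Intermediaries M with M overlaps B: D, F, S.
Via D — items with X after D: J.
Via F — items with X after F: J.
Via S — items with X after S: J.
Union: J.

J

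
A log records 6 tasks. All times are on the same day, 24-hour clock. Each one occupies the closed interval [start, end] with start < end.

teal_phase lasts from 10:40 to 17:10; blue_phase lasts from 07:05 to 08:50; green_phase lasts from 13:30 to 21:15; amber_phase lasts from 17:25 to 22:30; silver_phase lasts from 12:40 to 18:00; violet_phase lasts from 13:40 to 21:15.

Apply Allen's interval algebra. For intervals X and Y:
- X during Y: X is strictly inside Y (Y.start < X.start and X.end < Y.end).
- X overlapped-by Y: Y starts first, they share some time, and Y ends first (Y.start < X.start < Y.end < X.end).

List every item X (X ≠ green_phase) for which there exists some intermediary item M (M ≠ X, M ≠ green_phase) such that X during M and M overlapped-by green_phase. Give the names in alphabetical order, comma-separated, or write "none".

none

Target green_phase = [13:30, 21:15].
Intermediaries M with M overlapped-by green_phase: amber_phase.
Via amber_phase — items with X during amber_phase: none.
Union: none.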